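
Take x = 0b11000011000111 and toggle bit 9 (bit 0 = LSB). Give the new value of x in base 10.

12999

x = 11000011000111
bit 9 is currently 0; toggle it via x ^ (1 << 9) = x ^ 512
→ 11001011000111 = 12999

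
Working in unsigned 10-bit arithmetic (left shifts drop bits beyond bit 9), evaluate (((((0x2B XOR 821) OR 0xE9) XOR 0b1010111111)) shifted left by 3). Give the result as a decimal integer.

0x2B = 0000101011
821 = 1100110101
→ XOR → 1100011110 = 798
0xE9 = 0011101001
→ OR → 1111111111 = 1023
0b1010111111 = 1010111111
→ XOR → 0101000000 = 320
→ shifted left by 3 (mod 2^10) → 1000000000 = 512

512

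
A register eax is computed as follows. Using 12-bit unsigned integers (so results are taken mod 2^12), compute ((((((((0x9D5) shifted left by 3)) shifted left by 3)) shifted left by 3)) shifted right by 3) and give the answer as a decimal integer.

320

0x9D5 = 100111010101
→ shifted left by 3 (mod 2^12) → 111010101000 = 3752
→ shifted left by 3 (mod 2^12) → 010101000000 = 1344
→ shifted left by 3 (mod 2^12) → 101000000000 = 2560
→ shifted right by 3 → 000101000000 = 320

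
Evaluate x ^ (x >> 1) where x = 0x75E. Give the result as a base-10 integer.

1265

x = 11101011110 = 1886
x>>1 = 01110101111
XOR  = 10011110001 = 1265
(x ^ (x >> 1) gives the standard binary-reflected Gray code of x.)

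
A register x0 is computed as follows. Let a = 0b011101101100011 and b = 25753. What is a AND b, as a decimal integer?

a = 011101101100011
25753 = 110010010011001
AND → 010000000000001 = 8193

8193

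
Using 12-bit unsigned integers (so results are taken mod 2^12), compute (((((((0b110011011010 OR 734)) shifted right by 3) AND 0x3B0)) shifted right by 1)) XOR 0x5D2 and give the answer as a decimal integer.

0b110011011010 = 110011011010
734 = 001011011110
→ OR → 111011011110 = 3806
→ shifted right by 3 → 000111011011 = 475
0x3B0 = 001110110000
→ AND → 000110010000 = 400
→ shifted right by 1 → 000011001000 = 200
0x5D2 = 010111010010
→ XOR → 010100011010 = 1306

1306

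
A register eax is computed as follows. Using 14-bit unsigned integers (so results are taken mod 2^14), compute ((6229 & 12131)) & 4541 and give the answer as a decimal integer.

6229 = 01100001010101
12131 = 10111101100011
→ & → 00100001000001 = 2113
4541 = 01000110111101
→ & → 00000000000001 = 1

1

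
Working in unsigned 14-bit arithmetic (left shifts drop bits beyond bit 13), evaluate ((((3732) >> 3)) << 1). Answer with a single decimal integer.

3732 = 00111010010100
→ >> 3 → 00000111010010 = 466
→ << 1 (mod 2^14) → 00001110100100 = 932

932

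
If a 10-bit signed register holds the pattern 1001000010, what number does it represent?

-446

pattern = 1001000010 (MSB is 1 ⇒ negative)
Invert: 0110111101, add 1 → 0110111110 = 446, so the value is -446.
(Equivalently: 578 - 2^10 = 578 - 1024 = -446.)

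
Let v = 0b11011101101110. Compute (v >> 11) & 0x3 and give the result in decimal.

v = 11011101101110
Shift right by 11: 110
Mask low 2 bits: 10 = 2

2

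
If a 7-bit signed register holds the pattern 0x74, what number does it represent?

pattern = 1110100 (MSB is 1 ⇒ negative)
Invert: 0001011, add 1 → 0001100 = 12, so the value is -12.
(Equivalently: 116 - 2^7 = 116 - 128 = -12.)

-12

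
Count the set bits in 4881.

5

4881 = 1001100010001
Count the 1s: 1 + 1 + 1 + 1 + 1 = 5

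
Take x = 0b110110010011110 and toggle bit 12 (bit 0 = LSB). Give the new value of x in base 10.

31902

x = 110110010011110
bit 12 is currently 0; toggle it via x ^ (1 << 12) = x ^ 4096
→ 111110010011110 = 31902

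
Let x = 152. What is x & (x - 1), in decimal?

144

x = 10011000 = 152
x - 1 = 10010111
AND   = 10010000 = 144
(x & (x - 1) clears the lowest set bit of x.)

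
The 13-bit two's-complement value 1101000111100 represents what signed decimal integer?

-1476

pattern = 1101000111100 (MSB is 1 ⇒ negative)
Invert: 0010111000011, add 1 → 0010111000100 = 1476, so the value is -1476.
(Equivalently: 6716 - 2^13 = 6716 - 8192 = -1476.)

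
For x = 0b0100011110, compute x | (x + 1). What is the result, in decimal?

x = 100011110 = 286
x + 1 = 100011111
OR    = 100011111 = 287
(x | (x + 1) sets the lowest cleared bit.)

287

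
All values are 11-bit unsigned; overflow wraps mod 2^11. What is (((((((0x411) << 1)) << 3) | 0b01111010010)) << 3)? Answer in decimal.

0x411 = 10000010001
→ << 1 (mod 2^11) → 00000100010 = 34
→ << 3 (mod 2^11) → 00100010000 = 272
0b01111010010 = 01111010010
→ | → 01111010010 = 978
→ << 3 (mod 2^11) → 11010010000 = 1680

1680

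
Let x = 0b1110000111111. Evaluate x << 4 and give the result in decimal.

x = 00001110000111111
shift left by 4 → 11100001111110000 = 115696
(equivalently, 7231 × 2^4 = 7231 × 16)

115696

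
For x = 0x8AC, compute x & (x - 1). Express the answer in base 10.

2216

x = 100010101100 = 2220
x - 1 = 100010101011
AND   = 100010101000 = 2216
(x & (x - 1) clears the lowest set bit of x.)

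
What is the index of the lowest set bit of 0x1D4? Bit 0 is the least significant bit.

0x1D4 = 111010100
Trailing zeros: 2, so the lowest set bit is bit 2 (value 4).

2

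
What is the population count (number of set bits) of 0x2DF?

8

0x2DF = 1011011111
Count the 1s: 1 + 1 + 1 + 1 + 1 + 1 + 1 + 1 = 8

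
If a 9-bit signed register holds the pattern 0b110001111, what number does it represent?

-113

pattern = 110001111 (MSB is 1 ⇒ negative)
Invert: 001110000, add 1 → 001110001 = 113, so the value is -113.
(Equivalently: 399 - 2^9 = 399 - 512 = -113.)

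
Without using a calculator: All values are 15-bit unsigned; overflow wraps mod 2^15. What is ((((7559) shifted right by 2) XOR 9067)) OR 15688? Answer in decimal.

7559 = 001110110000111
→ shifted right by 2 → 000011101100001 = 1889
9067 = 010001101101011
→ XOR → 010010000001010 = 9226
15688 = 011110101001000
→ OR → 011110101001010 = 15690

15690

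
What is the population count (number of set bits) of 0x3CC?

6

0x3CC = 1111001100
Count the 1s: 1 + 1 + 1 + 1 + 1 + 1 = 6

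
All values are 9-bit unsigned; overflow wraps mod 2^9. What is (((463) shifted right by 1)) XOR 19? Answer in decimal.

463 = 111001111
→ shifted right by 1 → 011100111 = 231
19 = 000010011
→ XOR → 011110100 = 244

244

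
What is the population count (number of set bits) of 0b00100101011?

n = 100101011
Count the 1s: 1 + 1 + 1 + 1 + 1 = 5

5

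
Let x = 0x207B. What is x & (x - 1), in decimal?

x = 10000001111011 = 8315
x - 1 = 10000001111010
AND   = 10000001111010 = 8314
(x & (x - 1) clears the lowest set bit of x.)

8314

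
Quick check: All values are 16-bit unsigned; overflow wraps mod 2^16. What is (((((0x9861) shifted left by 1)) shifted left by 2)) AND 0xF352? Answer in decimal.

0x9861 = 1001100001100001
→ shifted left by 1 (mod 2^16) → 0011000011000010 = 12482
→ shifted left by 2 (mod 2^16) → 1100001100001000 = 49928
0xF352 = 1111001101010010
→ AND → 1100001100000000 = 49920

49920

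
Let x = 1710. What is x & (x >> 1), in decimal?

518

x = 11010101110 = 1710
x>>1 = 01101010111
AND  = 01000000110 = 518
(x & (x >> 1) has a 1 wherever x has two consecutive 1 bits.)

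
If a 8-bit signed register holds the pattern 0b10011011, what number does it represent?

-101

pattern = 10011011 (MSB is 1 ⇒ negative)
Invert: 01100100, add 1 → 01100101 = 101, so the value is -101.
(Equivalently: 155 - 2^8 = 155 - 256 = -101.)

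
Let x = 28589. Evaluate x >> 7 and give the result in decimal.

223

28589 = 110111110101101
shift right by 7 → 000000011011111 = 223
(equivalently, floor(28589 / 128))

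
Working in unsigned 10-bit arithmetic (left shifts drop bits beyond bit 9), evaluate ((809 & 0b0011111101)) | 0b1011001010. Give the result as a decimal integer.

809 = 1100101001
0b0011111101 = 0011111101
→ & → 0000101001 = 41
0b1011001010 = 1011001010
→ | → 1011101011 = 747

747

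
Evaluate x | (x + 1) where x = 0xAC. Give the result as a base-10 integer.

173

x = 10101100 = 172
x + 1 = 10101101
OR    = 10101101 = 173
(x | (x + 1) sets the lowest cleared bit.)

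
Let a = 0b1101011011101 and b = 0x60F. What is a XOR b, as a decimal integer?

7378

a = 1101011011101
0x60F = 0011000001111
XOR → 1110011010010 = 7378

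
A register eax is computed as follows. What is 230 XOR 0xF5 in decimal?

230 = 11100110
0xF5 = 11110101
XOR → 00010011 = 19

19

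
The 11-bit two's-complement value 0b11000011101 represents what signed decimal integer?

pattern = 11000011101 (MSB is 1 ⇒ negative)
Invert: 00111100010, add 1 → 00111100011 = 483, so the value is -483.
(Equivalently: 1565 - 2^11 = 1565 - 2048 = -483.)

-483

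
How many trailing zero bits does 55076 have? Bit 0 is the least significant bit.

55076 = 1101011100100100
Trailing zeros: 2, so the lowest set bit is bit 2 (value 4).

2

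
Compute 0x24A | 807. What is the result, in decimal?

0x24A = 1001001010
807 = 1100100111
 OR → 1101101111 = 879

879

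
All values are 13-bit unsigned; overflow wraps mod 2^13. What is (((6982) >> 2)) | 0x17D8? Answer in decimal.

6982 = 1101101000110
→ >> 2 → 0011011010001 = 1745
0x17D8 = 1011111011000
→ | → 1011111011001 = 6105

6105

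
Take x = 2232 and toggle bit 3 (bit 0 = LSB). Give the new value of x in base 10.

x = 0100010111000
bit 3 is currently 1; toggle it via x ^ (1 << 3) = x ^ 8
→ 0100010110000 = 2224

2224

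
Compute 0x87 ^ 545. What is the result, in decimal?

0x87 = 0010000111
545 = 1000100001
XOR → 1010100110 = 678

678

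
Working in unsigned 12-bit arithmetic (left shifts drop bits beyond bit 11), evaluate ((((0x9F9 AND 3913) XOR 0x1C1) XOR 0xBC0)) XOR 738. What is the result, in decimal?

0x9F9 = 100111111001
3913 = 111101001001
→ AND → 100101001001 = 2377
0x1C1 = 000111000001
→ XOR → 100010001000 = 2184
0xBC0 = 101111000000
→ XOR → 001101001000 = 840
738 = 001011100010
→ XOR → 000110101010 = 426

426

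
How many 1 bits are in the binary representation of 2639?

2639 = 101001001111
Count the 1s: 1 + 1 + 1 + 1 + 1 + 1 + 1 = 7

7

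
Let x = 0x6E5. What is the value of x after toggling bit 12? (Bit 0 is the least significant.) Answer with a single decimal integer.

5861

x = 0011011100101
bit 12 is currently 0; toggle it via x ^ (1 << 12) = x ^ 4096
→ 1011011100101 = 5861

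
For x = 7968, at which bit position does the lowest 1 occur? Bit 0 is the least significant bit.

7968 = 1111100100000
Trailing zeros: 5, so the lowest set bit is bit 5 (value 32).

5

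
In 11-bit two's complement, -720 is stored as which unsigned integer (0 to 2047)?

720 in 11 bits: 01011010000
Invert: 10100101111
Add 1:  10100110000 = 1328
(Check: 2^11 - 720 = 2048 - 720 = 1328.)

1328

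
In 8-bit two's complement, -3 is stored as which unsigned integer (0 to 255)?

253

3 in 8 bits: 00000011
Invert: 11111100
Add 1:  11111101 = 253
(Check: 2^8 - 3 = 256 - 3 = 253.)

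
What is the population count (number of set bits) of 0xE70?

0xE70 = 111001110000
Count the 1s: 1 + 1 + 1 + 1 + 1 + 1 = 6

6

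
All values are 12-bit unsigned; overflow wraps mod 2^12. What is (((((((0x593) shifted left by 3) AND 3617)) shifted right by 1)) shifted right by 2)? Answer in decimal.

0x593 = 010110010011
→ shifted left by 3 (mod 2^12) → 110010011000 = 3224
3617 = 111000100001
→ AND → 110000000000 = 3072
→ shifted right by 1 → 011000000000 = 1536
→ shifted right by 2 → 000110000000 = 384

384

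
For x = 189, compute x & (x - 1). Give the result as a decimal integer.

188

x = 10111101 = 189
x - 1 = 10111100
AND   = 10111100 = 188
(x & (x - 1) clears the lowest set bit of x.)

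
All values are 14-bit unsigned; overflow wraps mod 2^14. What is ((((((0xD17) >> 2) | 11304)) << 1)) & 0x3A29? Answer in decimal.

0xD17 = 00110100010111
→ >> 2 → 00001101000101 = 837
11304 = 10110000101000
→ | → 10111101101101 = 12141
→ << 1 (mod 2^14) → 01111011011010 = 7898
0x3A29 = 11101000101001
→ & → 01101000001000 = 6664

6664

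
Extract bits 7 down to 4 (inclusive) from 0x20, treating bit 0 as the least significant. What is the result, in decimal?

2

v = 000100000
Shift right by 4: 00010
Mask low 4 bits: 0010 = 2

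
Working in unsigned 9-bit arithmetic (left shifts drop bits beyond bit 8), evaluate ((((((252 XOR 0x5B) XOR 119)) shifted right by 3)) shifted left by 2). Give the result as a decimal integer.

252 = 011111100
0x5B = 001011011
→ XOR → 010100111 = 167
119 = 001110111
→ XOR → 011010000 = 208
→ shifted right by 3 → 000011010 = 26
→ shifted left by 2 (mod 2^9) → 001101000 = 104

104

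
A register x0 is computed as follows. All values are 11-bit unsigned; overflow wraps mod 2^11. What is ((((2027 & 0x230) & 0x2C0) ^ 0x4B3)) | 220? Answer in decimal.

1791

2027 = 11111101011
0x230 = 01000110000
→ & → 01000100000 = 544
0x2C0 = 01011000000
→ & → 01000000000 = 512
0x4B3 = 10010110011
→ ^ → 11010110011 = 1715
220 = 00011011100
→ | → 11011111111 = 1791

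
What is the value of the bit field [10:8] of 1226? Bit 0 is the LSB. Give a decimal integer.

v = 10011001010
Shift right by 8: 100
Mask low 3 bits: 100 = 4

4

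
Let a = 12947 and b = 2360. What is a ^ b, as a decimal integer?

12947 = 11001010010011
2360 = 00100100111000
XOR → 11101110101011 = 15275

15275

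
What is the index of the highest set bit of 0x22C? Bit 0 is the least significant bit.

0x22C = 1000101100
The topmost 1 is at position 9 (since 2^9 = 512 ≤ 556 < 1024).

9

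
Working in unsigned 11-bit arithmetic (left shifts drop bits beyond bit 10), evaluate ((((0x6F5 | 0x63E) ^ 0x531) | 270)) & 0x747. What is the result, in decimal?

0x6F5 = 11011110101
0x63E = 11000111110
→ | → 11011111111 = 1791
0x531 = 10100110001
→ ^ → 01111001110 = 974
270 = 00100001110
→ | → 01111001110 = 974
0x747 = 11101000111
→ & → 01101000110 = 838

838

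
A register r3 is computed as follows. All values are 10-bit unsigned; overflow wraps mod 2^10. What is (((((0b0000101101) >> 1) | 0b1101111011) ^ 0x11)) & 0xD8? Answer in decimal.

0b0000101101 = 0000101101
→ >> 1 → 0000010110 = 22
0b1101111011 = 1101111011
→ | → 1101111111 = 895
0x11 = 0000010001
→ ^ → 1101101110 = 878
0xD8 = 0011011000
→ & → 0001001000 = 72

72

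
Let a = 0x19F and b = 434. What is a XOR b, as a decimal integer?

45

0x19F = 110011111
434 = 110110010
XOR → 000101101 = 45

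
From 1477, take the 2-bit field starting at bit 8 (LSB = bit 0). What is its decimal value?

v = 10111000101
Shift right by 8: 101
Mask low 2 bits: 01 = 1

1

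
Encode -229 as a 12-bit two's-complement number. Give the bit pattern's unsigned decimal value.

229 in 12 bits: 000011100101
Invert: 111100011010
Add 1:  111100011011 = 3867
(Check: 2^12 - 229 = 4096 - 229 = 3867.)

3867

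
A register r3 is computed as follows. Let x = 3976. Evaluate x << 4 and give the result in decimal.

3976 = 0000111110001000
shift left by 4 → 1111100010000000 = 63616
(equivalently, 3976 × 2^4 = 3976 × 16)

63616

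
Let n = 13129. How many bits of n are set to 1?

13129 = 11001101001001
Count the 1s: 1 + 1 + 1 + 1 + 1 + 1 + 1 = 7

7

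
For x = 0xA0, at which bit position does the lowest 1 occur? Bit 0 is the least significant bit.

5

0xA0 = 10100000
Trailing zeros: 5, so the lowest set bit is bit 5 (value 32).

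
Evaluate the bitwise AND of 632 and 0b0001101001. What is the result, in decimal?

104

632 = 1001111000
b = 0001101001
AND → 0001101000 = 104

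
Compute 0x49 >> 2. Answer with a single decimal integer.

18

0x49 = 1001001
shift right by 2 → 0010010 = 18
(equivalently, floor(73 / 4))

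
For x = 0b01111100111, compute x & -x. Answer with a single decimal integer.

1

x = 1111100111 = 999
-x (two's complement) = …0000011001
AND   = 0000000001 = 1
(x & -x isolates the lowest set bit of x.)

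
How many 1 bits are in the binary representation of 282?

4

282 = 100011010
Count the 1s: 1 + 1 + 1 + 1 = 4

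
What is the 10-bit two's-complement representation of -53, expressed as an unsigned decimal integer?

53 in 10 bits: 0000110101
Invert: 1111001010
Add 1:  1111001011 = 971
(Check: 2^10 - 53 = 1024 - 53 = 971.)

971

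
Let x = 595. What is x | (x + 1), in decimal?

599

x = 1001010011 = 595
x + 1 = 1001010100
OR    = 1001010111 = 599
(x | (x + 1) sets the lowest cleared bit.)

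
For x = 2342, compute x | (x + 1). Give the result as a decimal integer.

x = 100100100110 = 2342
x + 1 = 100100100111
OR    = 100100100111 = 2343
(x | (x + 1) sets the lowest cleared bit.)

2343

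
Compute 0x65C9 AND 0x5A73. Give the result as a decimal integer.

0x65C9 = 110010111001001
0x5A73 = 101101001110011
AND → 100000001000001 = 16449

16449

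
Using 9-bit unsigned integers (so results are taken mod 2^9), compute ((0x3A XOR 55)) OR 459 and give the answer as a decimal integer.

0x3A = 000111010
55 = 000110111
→ XOR → 000001101 = 13
459 = 111001011
→ OR → 111001111 = 463

463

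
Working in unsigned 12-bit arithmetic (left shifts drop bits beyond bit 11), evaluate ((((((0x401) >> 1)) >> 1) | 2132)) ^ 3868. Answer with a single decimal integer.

0x401 = 010000000001
→ >> 1 → 001000000000 = 512
→ >> 1 → 000100000000 = 256
2132 = 100001010100
→ | → 100101010100 = 2388
3868 = 111100011100
→ ^ → 011001001000 = 1608

1608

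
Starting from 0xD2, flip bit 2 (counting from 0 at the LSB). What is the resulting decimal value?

x = 11010010
bit 2 is currently 0; toggle it via x ^ (1 << 2) = x ^ 4
→ 11010110 = 214

214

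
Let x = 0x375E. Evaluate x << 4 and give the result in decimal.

0x375E = 000011011101011110
shift left by 4 → 110111010111100000 = 226784
(equivalently, 14174 × 2^4 = 14174 × 16)

226784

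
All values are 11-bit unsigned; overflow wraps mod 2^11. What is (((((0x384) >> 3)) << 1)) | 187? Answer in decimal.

251

0x384 = 01110000100
→ >> 3 → 00001110000 = 112
→ << 1 (mod 2^11) → 00011100000 = 224
187 = 00010111011
→ | → 00011111011 = 251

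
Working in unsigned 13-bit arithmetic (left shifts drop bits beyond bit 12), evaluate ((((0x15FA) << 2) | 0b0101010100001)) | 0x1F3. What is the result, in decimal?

0x15FA = 1010111111010
→ << 2 (mod 2^13) → 1011111101000 = 6120
0b0101010100001 = 0101010100001
→ | → 1111111101001 = 8169
0x1F3 = 0000111110011
→ | → 1111111111011 = 8187

8187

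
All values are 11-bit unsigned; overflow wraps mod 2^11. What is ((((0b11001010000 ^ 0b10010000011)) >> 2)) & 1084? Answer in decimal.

52

0b11001010000 = 11001010000
0b10010000011 = 10010000011
→ ^ → 01011010011 = 723
→ >> 2 → 00010110100 = 180
1084 = 10000111100
→ & → 00000110100 = 52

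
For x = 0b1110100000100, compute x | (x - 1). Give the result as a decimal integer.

x = 1110100000100 = 7428
x - 1 = 1110100000011
OR    = 1110100000111 = 7431
(x | (x - 1) sets all bits below the lowest set bit.)

7431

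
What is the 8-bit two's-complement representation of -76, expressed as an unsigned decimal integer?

76 in 8 bits: 01001100
Invert: 10110011
Add 1:  10110100 = 180
(Check: 2^8 - 76 = 256 - 76 = 180.)

180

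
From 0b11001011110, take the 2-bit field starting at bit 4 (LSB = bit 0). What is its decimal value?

v = 11001011110
Shift right by 4: 1100101
Mask low 2 bits: 01 = 1

1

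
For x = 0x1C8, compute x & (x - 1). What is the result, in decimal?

x = 111001000 = 456
x - 1 = 111000111
AND   = 111000000 = 448
(x & (x - 1) clears the lowest set bit of x.)

448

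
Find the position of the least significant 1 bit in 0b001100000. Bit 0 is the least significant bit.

5

0b001100000 = 1100000
Trailing zeros: 5, so the lowest set bit is bit 5 (value 32).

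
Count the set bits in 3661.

7

3661 = 111001001101
Count the 1s: 1 + 1 + 1 + 1 + 1 + 1 + 1 = 7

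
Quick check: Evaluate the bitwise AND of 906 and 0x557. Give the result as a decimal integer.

906 = 01110001010
0x557 = 10101010111
AND → 00100000010 = 258

258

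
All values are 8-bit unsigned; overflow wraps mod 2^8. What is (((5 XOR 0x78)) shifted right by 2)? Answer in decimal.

31

5 = 00000101
0x78 = 01111000
→ XOR → 01111101 = 125
→ shifted right by 2 → 00011111 = 31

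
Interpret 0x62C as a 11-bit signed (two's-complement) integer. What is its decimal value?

pattern = 11000101100 (MSB is 1 ⇒ negative)
Invert: 00111010011, add 1 → 00111010100 = 468, so the value is -468.
(Equivalently: 1580 - 2^11 = 1580 - 2048 = -468.)

-468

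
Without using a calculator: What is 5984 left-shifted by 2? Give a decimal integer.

5984 = 001011101100000
shift left by 2 → 101110110000000 = 23936
(equivalently, 5984 × 2^2 = 5984 × 4)

23936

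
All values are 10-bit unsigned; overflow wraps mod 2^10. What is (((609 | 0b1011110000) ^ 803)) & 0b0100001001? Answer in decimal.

256

609 = 1001100001
0b1011110000 = 1011110000
→ | → 1011110001 = 753
803 = 1100100011
→ ^ → 0111010010 = 466
0b0100001001 = 0100001001
→ & → 0100000000 = 256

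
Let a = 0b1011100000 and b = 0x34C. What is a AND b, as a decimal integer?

576

a = 1011100000
0x34C = 1101001100
AND → 1001000000 = 576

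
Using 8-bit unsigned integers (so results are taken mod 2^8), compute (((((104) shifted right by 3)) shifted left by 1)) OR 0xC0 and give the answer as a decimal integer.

218

104 = 01101000
→ shifted right by 3 → 00001101 = 13
→ shifted left by 1 (mod 2^8) → 00011010 = 26
0xC0 = 11000000
→ OR → 11011010 = 218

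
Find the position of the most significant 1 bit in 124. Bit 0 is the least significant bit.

6

124 = 1111100
The topmost 1 is at position 6 (since 2^6 = 64 ≤ 124 < 128).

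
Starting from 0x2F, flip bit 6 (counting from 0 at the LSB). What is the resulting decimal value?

x = 00000000101111
bit 6 is currently 0; toggle it via x ^ (1 << 6) = x ^ 64
→ 00000001101111 = 111

111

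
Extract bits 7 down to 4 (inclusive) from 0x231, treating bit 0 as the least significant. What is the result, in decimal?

3

v = 1000110001
Shift right by 4: 100011
Mask low 4 bits: 0011 = 3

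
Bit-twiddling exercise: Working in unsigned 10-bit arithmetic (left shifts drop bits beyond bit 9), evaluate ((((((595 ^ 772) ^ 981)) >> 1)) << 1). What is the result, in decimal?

642

595 = 1001010011
772 = 1100000100
→ ^ → 0101010111 = 343
981 = 1111010101
→ ^ → 1010000010 = 642
→ >> 1 → 0101000001 = 321
→ << 1 (mod 2^10) → 1010000010 = 642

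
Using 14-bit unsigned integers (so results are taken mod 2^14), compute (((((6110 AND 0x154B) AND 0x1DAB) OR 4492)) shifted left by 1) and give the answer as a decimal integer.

6110 = 01011111011110
0x154B = 01010101001011
→ AND → 01010101001010 = 5450
0x1DAB = 01110110101011
→ AND → 01010100001010 = 5386
4492 = 01000110001100
→ OR → 01010110001110 = 5518
→ shifted left by 1 (mod 2^14) → 10101100011100 = 11036

11036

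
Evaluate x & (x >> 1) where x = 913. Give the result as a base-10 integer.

384

x = 1110010001 = 913
x>>1 = 0111001000
AND  = 0110000000 = 384
(x & (x >> 1) has a 1 wherever x has two consecutive 1 bits.)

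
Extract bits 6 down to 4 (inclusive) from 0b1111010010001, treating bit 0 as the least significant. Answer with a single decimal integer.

1

v = 1111010010001
Shift right by 4: 111101001
Mask low 3 bits: 001 = 1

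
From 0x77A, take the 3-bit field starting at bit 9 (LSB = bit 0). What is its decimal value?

v = 011101111010
Shift right by 9: 011
Mask low 3 bits: 011 = 3

3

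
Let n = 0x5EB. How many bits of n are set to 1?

8

0x5EB = 10111101011
Count the 1s: 1 + 1 + 1 + 1 + 1 + 1 + 1 + 1 = 8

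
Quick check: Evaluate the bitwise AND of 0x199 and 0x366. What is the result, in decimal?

0x199 = 0110011001
0x366 = 1101100110
AND → 0100000000 = 256

256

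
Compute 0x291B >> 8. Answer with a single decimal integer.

0x291B = 10100100011011
shift right by 8 → 00000000101001 = 41
(equivalently, floor(10523 / 256))

41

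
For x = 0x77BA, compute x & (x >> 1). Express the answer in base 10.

13208

x = 111011110111010 = 30650
x>>1 = 011101111011101
AND  = 011001110011000 = 13208
(x & (x >> 1) has a 1 wherever x has two consecutive 1 bits.)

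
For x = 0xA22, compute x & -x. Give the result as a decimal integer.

x = 101000100010 = 2594
-x (two's complement) = …010111011110
AND   = 000000000010 = 2
(x & -x isolates the lowest set bit of x.)

2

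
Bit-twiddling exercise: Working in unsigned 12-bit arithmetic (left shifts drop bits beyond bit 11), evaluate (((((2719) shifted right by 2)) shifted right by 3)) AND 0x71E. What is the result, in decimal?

2719 = 101010011111
→ shifted right by 2 → 001010100111 = 679
→ shifted right by 3 → 000001010100 = 84
0x71E = 011100011110
→ AND → 000000010100 = 20

20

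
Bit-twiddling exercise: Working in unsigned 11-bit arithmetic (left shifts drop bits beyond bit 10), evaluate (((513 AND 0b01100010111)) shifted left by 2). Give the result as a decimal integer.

513 = 01000000001
0b01100010111 = 01100010111
→ AND → 01000000001 = 513
→ shifted left by 2 (mod 2^11) → 00000000100 = 4

4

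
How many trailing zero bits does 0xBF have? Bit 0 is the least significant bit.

0xBF = 10111111
Trailing zeros: 0, so the lowest set bit is bit 0 (value 1).

0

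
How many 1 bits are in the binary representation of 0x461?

4

0x461 = 10001100001
Count the 1s: 1 + 1 + 1 + 1 = 4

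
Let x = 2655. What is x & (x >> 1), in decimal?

x = 101001011111 = 2655
x>>1 = 010100101111
AND  = 000000001111 = 15
(x & (x >> 1) has a 1 wherever x has two consecutive 1 bits.)

15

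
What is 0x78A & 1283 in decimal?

1282

0x78A = 11110001010
1283 = 10100000011
AND → 10100000010 = 1282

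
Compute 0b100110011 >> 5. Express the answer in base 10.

x = 100110011
shift right by 5 → 000001001 = 9
(equivalently, floor(307 / 32))

9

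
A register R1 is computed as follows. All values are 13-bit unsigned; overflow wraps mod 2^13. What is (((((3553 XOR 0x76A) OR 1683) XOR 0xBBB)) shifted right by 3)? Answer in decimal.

3553 = 0110111100001
0x76A = 0011101101010
→ XOR → 0101010001011 = 2699
1683 = 0011010010011
→ OR → 0111010011011 = 3739
0xBBB = 0101110111011
→ XOR → 0010100100000 = 1312
→ shifted right by 3 → 0000010100100 = 164

164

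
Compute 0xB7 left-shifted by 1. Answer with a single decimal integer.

0xB7 = 010110111
shift left by 1 → 101101110 = 366
(equivalently, 183 × 2^1 = 183 × 2)

366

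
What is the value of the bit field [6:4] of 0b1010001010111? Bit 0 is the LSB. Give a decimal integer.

5

v = 1010001010111
Shift right by 4: 101000101
Mask low 3 bits: 101 = 5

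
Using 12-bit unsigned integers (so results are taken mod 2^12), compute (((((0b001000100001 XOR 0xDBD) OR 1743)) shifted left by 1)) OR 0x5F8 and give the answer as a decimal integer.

0b001000100001 = 001000100001
0xDBD = 110110111101
→ XOR → 111110011100 = 3996
1743 = 011011001111
→ OR → 111111011111 = 4063
→ shifted left by 1 (mod 2^12) → 111110111110 = 4030
0x5F8 = 010111111000
→ OR → 111111111110 = 4094

4094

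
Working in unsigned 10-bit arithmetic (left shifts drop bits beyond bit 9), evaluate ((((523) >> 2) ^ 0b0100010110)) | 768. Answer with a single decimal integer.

523 = 1000001011
→ >> 2 → 0010000010 = 130
0b0100010110 = 0100010110
→ ^ → 0110010100 = 404
768 = 1100000000
→ | → 1110010100 = 916

916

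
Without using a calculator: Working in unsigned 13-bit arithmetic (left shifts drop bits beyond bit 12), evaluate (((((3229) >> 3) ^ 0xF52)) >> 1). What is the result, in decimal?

1888

3229 = 0110010011101
→ >> 3 → 0000110010011 = 403
0xF52 = 0111101010010
→ ^ → 0111011000001 = 3777
→ >> 1 → 0011101100000 = 1888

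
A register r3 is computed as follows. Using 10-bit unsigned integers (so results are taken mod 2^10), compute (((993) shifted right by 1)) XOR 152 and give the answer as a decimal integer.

360

993 = 1111100001
→ shifted right by 1 → 0111110000 = 496
152 = 0010011000
→ XOR → 0101101000 = 360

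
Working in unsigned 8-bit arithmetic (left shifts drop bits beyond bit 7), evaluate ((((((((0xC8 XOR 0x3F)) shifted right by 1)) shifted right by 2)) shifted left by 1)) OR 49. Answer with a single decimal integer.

0xC8 = 11001000
0x3F = 00111111
→ XOR → 11110111 = 247
→ shifted right by 1 → 01111011 = 123
→ shifted right by 2 → 00011110 = 30
→ shifted left by 1 (mod 2^8) → 00111100 = 60
49 = 00110001
→ OR → 00111101 = 61

61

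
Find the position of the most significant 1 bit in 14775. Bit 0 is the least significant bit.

14775 = 11100110110111
The topmost 1 is at position 13 (since 2^13 = 8192 ≤ 14775 < 16384).

13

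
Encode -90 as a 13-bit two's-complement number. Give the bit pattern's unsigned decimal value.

8102

90 in 13 bits: 0000001011010
Invert: 1111110100101
Add 1:  1111110100110 = 8102
(Check: 2^13 - 90 = 8192 - 90 = 8102.)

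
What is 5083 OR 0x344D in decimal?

5083 = 01001111011011
0x344D = 11010001001101
 OR → 11011111011111 = 14303

14303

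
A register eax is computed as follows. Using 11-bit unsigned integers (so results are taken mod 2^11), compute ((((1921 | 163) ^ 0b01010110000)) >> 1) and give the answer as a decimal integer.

649

1921 = 11110000001
163 = 00010100011
→ | → 11110100011 = 1955
0b01010110000 = 01010110000
→ ^ → 10100010011 = 1299
→ >> 1 → 01010001001 = 649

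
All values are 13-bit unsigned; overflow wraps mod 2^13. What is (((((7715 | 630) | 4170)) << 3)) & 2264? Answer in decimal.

216

7715 = 1111000100011
630 = 0001001110110
→ | → 1111001110111 = 7799
4170 = 1000001001010
→ | → 1111001111111 = 7807
→ << 3 (mod 2^13) → 1001111111000 = 5112
2264 = 0100011011000
→ & → 0000011011000 = 216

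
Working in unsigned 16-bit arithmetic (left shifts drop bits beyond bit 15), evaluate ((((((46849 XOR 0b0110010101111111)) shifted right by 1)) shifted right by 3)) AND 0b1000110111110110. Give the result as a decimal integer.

46849 = 1011011100000001
0b0110010101111111 = 0110010101111111
→ XOR → 1101001001111110 = 53886
→ shifted right by 1 → 0110100100111111 = 26943
→ shifted right by 3 → 0000110100100111 = 3367
0b1000110111110110 = 1000110111110110
→ AND → 0000110100100110 = 3366

3366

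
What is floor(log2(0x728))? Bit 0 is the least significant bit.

0x728 = 11100101000
The topmost 1 is at position 10 (since 2^10 = 1024 ≤ 1832 < 2048).

10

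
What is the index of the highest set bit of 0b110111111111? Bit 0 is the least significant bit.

0b110111111111 = 110111111111
The topmost 1 is at position 11 (since 2^11 = 2048 ≤ 3583 < 4096).

11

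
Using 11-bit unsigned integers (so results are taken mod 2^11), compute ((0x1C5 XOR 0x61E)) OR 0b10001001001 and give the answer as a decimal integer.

0x1C5 = 00111000101
0x61E = 11000011110
→ XOR → 11111011011 = 2011
0b10001001001 = 10001001001
→ OR → 11111011011 = 2011

2011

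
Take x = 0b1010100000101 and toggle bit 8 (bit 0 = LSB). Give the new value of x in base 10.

5125

x = 1010100000101
bit 8 is currently 1; toggle it via x ^ (1 << 8) = x ^ 256
→ 1010000000101 = 5125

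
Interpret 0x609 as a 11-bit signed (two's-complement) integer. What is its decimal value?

-503

pattern = 11000001001 (MSB is 1 ⇒ negative)
Invert: 00111110110, add 1 → 00111110111 = 503, so the value is -503.
(Equivalently: 1545 - 2^11 = 1545 - 2048 = -503.)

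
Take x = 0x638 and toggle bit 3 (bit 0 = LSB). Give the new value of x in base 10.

x = 11000111000
bit 3 is currently 1; toggle it via x ^ (1 << 3) = x ^ 8
→ 11000110000 = 1584

1584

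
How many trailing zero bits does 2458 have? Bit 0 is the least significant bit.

1

2458 = 100110011010
Trailing zeros: 1, so the lowest set bit is bit 1 (value 2).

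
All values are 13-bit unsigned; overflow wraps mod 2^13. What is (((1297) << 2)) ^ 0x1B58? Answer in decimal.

1297 = 0010100010001
→ << 2 (mod 2^13) → 1010001000100 = 5188
0x1B58 = 1101101011000
→ ^ → 0111100011100 = 3868

3868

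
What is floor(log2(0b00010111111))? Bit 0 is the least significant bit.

0b00010111111 = 10111111
The topmost 1 is at position 7 (since 2^7 = 128 ≤ 191 < 256).

7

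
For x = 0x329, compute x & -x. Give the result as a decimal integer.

x = 1100101001 = 809
-x (two's complement) = …0011010111
AND   = 0000000001 = 1
(x & -x isolates the lowest set bit of x.)

1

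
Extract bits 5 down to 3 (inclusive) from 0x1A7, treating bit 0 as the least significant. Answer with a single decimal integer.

4

v = 110100111
Shift right by 3: 110100
Mask low 3 bits: 100 = 4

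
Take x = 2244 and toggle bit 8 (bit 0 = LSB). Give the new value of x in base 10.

2500

x = 0100011000100
bit 8 is currently 0; toggle it via x ^ (1 << 8) = x ^ 256
→ 0100111000100 = 2500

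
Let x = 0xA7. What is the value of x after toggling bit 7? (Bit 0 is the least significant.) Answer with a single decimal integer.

x = 0010100111
bit 7 is currently 1; toggle it via x ^ (1 << 7) = x ^ 128
→ 0000100111 = 39

39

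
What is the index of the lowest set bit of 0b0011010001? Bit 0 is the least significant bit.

0b0011010001 = 11010001
Trailing zeros: 0, so the lowest set bit is bit 0 (value 1).

0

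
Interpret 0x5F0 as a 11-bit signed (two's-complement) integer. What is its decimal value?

pattern = 10111110000 (MSB is 1 ⇒ negative)
Invert: 01000001111, add 1 → 01000010000 = 528, so the value is -528.
(Equivalently: 1520 - 2^11 = 1520 - 2048 = -528.)

-528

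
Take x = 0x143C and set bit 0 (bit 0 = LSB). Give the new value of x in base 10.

x = 001010000111100
bit 0 is currently 0; set it via x | (1 << 0) = x | 1
→ 001010000111101 = 5181

5181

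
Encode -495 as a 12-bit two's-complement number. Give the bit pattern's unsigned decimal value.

495 in 12 bits: 000111101111
Invert: 111000010000
Add 1:  111000010001 = 3601
(Check: 2^12 - 495 = 4096 - 495 = 3601.)

3601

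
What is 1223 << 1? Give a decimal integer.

2446

1223 = 010011000111
shift left by 1 → 100110001110 = 2446
(equivalently, 1223 × 2^1 = 1223 × 2)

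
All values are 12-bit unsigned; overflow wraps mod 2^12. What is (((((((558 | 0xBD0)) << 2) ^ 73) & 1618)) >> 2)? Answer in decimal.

388

558 = 001000101110
0xBD0 = 101111010000
→ | → 101111111110 = 3070
→ << 2 (mod 2^12) → 111111111000 = 4088
73 = 000001001001
→ ^ → 111110110001 = 4017
1618 = 011001010010
→ & → 011000010000 = 1552
→ >> 2 → 000110000100 = 388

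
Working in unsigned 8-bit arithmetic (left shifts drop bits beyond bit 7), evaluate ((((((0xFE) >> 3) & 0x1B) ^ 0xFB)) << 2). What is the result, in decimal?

0xFE = 11111110
→ >> 3 → 00011111 = 31
0x1B = 00011011
→ & → 00011011 = 27
0xFB = 11111011
→ ^ → 11100000 = 224
→ << 2 (mod 2^8) → 10000000 = 128

128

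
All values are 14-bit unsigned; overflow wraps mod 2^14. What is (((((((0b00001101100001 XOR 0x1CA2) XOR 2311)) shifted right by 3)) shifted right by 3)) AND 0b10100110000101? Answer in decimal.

0b00001101100001 = 00001101100001
0x1CA2 = 01110010100010
→ XOR → 01111111000011 = 8131
2311 = 00100100000111
→ XOR → 01011011000100 = 5828
→ shifted right by 3 → 00001011011000 = 728
→ shifted right by 3 → 00000001011011 = 91
0b10100110000101 = 10100110000101
→ AND → 00000000000001 = 1

1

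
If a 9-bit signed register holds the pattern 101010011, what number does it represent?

pattern = 101010011 (MSB is 1 ⇒ negative)
Invert: 010101100, add 1 → 010101101 = 173, so the value is -173.
(Equivalently: 339 - 2^9 = 339 - 512 = -173.)

-173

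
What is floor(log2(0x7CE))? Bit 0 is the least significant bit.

10

0x7CE = 11111001110
The topmost 1 is at position 10 (since 2^10 = 1024 ≤ 1998 < 2048).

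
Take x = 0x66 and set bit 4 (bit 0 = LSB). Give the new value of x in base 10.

118

x = 0000001100110
bit 4 is currently 0; set it via x | (1 << 4) = x | 16
→ 0000001110110 = 118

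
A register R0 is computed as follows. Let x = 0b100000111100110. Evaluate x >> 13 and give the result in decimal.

2

x = 100000111100110
shift right by 13 → 000000000000010 = 2
(equivalently, floor(16870 / 8192))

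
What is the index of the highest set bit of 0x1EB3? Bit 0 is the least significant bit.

12

0x1EB3 = 1111010110011
The topmost 1 is at position 12 (since 2^12 = 4096 ≤ 7859 < 8192).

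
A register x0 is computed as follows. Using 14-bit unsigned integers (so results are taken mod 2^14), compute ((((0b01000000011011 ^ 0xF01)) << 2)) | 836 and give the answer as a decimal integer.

16236

0b01000000011011 = 01000000011011
0xF01 = 00111100000001
→ ^ → 01111100011010 = 7962
→ << 2 (mod 2^14) → 11110001101000 = 15464
836 = 00001101000100
→ | → 11111101101100 = 16236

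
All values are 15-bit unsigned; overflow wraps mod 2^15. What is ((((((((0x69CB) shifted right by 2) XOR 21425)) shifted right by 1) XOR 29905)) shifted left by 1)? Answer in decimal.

0x69CB = 110100111001011
→ shifted right by 2 → 001101001110010 = 6770
21425 = 101001110110001
→ XOR → 100100111000011 = 18883
→ shifted right by 1 → 010010011100001 = 9441
29905 = 111010011010001
→ XOR → 101000000110000 = 20528
→ shifted left by 1 (mod 2^15) → 010000001100000 = 8288

8288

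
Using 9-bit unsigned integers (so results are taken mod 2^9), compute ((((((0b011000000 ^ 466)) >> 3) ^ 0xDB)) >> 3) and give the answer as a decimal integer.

31

0b011000000 = 011000000
466 = 111010010
→ ^ → 100010010 = 274
→ >> 3 → 000100010 = 34
0xDB = 011011011
→ ^ → 011111001 = 249
→ >> 3 → 000011111 = 31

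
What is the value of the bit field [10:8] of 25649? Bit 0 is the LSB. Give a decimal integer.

v = 110010000110001
Shift right by 8: 1100100
Mask low 3 bits: 100 = 4

4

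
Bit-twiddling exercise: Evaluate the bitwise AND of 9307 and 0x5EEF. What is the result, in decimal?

9307 = 010010001011011
0x5EEF = 101111011101111
AND → 000010001001011 = 1099

1099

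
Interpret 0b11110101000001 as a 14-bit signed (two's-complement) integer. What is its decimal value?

pattern = 11110101000001 (MSB is 1 ⇒ negative)
Invert: 00001010111110, add 1 → 00001010111111 = 703, so the value is -703.
(Equivalently: 15681 - 2^14 = 15681 - 16384 = -703.)

-703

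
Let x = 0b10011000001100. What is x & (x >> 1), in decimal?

516

x = 10011000001100 = 9740
x>>1 = 01001100000110
AND  = 00001000000100 = 516
(x & (x >> 1) has a 1 wherever x has two consecutive 1 bits.)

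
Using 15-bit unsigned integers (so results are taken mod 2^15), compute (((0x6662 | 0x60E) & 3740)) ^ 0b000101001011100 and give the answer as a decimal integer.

3152

0x6662 = 110011001100010
0x60E = 000011000001110
→ | → 110011001101110 = 26222
3740 = 000111010011100
→ & → 000011000001100 = 1548
0b000101001011100 = 000101001011100
→ ^ → 000110001010000 = 3152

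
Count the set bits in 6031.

6031 = 1011110001111
Count the 1s: 1 + 1 + 1 + 1 + 1 + 1 + 1 + 1 + 1 = 9

9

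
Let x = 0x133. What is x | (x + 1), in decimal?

x = 100110011 = 307
x + 1 = 100110100
OR    = 100110111 = 311
(x | (x + 1) sets the lowest cleared bit.)

311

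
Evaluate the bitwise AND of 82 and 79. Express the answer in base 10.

66

82 = 1010010
79 = 1001111
AND → 1000010 = 66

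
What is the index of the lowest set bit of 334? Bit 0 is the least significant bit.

1

334 = 101001110
Trailing zeros: 1, so the lowest set bit is bit 1 (value 2).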